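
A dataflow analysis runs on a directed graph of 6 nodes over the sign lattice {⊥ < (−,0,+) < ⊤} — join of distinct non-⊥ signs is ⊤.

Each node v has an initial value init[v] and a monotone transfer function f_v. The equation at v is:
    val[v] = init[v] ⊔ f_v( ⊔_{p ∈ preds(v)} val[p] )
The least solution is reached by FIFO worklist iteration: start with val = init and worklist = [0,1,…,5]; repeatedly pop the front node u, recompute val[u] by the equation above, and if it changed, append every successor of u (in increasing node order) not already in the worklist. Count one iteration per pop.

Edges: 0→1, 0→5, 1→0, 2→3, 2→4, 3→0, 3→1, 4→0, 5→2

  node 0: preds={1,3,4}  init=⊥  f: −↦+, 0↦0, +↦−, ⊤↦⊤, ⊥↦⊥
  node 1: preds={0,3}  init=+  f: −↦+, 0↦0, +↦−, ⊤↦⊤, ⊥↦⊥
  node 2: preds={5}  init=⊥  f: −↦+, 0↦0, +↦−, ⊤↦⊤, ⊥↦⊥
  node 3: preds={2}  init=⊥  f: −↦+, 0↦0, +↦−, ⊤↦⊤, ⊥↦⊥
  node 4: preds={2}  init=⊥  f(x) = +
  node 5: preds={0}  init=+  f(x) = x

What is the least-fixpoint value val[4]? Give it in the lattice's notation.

+

Trace (15 dequeues):
  [1] u=0 | in + | out − | prev ⊥ | push {}
  [2] u=1 | in − | out + | ==
  [3] u=2 | in + | out − | prev ⊥ | push {}
  [4] u=3 | in − | out + | prev ⊥ | push {0,1}
  [5] u=4 | in − | out + | prev ⊥ | push {}
  [6] u=5 | in − | out ⊤ | prev + | push {2}
  [7] u=0 | in + | out − | ==
  [8] u=1 | in ⊤ | out ⊤ | prev + | push {0}
  [9] u=2 | in ⊤ | out ⊤ | prev − | push {3,4}
  [10] u=0 | in ⊤ | out ⊤ | prev − | push {1,5}
  [11] u=3 | in ⊤ | out ⊤ | prev + | push {0}
  [12] u=4 | in ⊤ | out + | ==
  [13] u=1 | in ⊤ | out ⊤ | ==
  [14] u=5 | in ⊤ | out ⊤ | ==
  [15] u=0 | in ⊤ | out ⊤ | ==

Converged values:
  [0] ⊤
  [1] ⊤
  [2] ⊤
  [3] ⊤
  [4] +
  [5] ⊤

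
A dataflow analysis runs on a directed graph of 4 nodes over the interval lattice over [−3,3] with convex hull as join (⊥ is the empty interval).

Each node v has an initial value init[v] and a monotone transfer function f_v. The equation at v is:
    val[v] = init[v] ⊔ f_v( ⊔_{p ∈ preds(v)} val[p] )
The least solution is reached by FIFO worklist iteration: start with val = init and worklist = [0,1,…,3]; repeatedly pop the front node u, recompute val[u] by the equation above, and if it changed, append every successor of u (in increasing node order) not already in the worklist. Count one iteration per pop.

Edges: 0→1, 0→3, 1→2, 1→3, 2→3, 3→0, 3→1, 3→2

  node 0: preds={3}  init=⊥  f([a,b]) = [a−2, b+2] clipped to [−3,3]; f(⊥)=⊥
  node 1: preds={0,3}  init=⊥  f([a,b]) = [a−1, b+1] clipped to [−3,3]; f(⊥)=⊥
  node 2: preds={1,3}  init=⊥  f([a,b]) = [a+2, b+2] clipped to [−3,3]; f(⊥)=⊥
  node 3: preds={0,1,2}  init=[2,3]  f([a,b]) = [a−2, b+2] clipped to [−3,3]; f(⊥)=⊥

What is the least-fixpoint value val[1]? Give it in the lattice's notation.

Worklist (8 pops):
  #1 pop 0: in=[2,3] → [0,3] (was ⊥); enqueue []
  #2 pop 1: in=[0,3] → [-1,3] (was ⊥); enqueue []
  #3 pop 2: in=[-1,3] → [1,3] (was ⊥); enqueue []
  #4 pop 3: in=[-1,3] → [-3,3] (was [2,3]); enqueue [0,1,2]
  #5 pop 0: in=[-3,3] → [-3,3] (was [0,3]); enqueue [3]
  #6 pop 1: in=[-3,3] → [-3,3] (was [-1,3]); enqueue []
  #7 pop 2: in=[-3,3] → [-1,3] (was [1,3]); enqueue []
  #8 pop 3: in=[-3,3] → [-3,3] (no change)

Fixpoint:
  val[0] = [-3,3]
  val[1] = [-3,3]
  val[2] = [-1,3]
  val[3] = [-3,3]

[-3,3]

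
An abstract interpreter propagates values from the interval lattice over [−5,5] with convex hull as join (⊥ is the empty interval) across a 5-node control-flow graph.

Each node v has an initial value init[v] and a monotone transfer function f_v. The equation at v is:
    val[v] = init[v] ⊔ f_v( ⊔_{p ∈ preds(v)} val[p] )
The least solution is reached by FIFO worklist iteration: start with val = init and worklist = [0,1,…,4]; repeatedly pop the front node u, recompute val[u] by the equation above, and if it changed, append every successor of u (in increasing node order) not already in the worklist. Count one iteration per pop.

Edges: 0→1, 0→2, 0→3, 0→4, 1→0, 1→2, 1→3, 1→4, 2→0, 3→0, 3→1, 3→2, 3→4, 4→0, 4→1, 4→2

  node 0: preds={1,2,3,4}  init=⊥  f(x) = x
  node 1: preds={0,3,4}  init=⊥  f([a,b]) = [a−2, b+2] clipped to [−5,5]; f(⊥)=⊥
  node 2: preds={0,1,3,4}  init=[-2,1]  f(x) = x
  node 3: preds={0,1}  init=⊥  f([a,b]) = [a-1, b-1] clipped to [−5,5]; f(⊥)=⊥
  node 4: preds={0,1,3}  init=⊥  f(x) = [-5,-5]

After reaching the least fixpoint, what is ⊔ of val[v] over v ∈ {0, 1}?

Trace (15 dequeues):
  [1] u=0 | in [-2,1] | out [-2,1] | prev ⊥ | push {}
  [2] u=1 | in [-2,1] | out [-4,3] | prev ⊥ | push {0}
  [3] u=2 | in [-4,3] | out [-4,3] | prev [-2,1] | push {}
  [4] u=3 | in [-4,3] | out [-5,2] | prev ⊥ | push {1,2}
  [5] u=4 | in [-5,3] | out [-5,-5] | prev ⊥ | push {}
  [6] u=0 | in [-5,3] | out [-5,3] | prev [-2,1] | push {3,4}
  [7] u=1 | in [-5,3] | out [-5,5] | prev [-4,3] | push {0}
  [8] u=2 | in [-5,5] | out [-5,5] | prev [-4,3] | push {}
  [9] u=3 | in [-5,5] | out [-5,4] | prev [-5,2] | push {1,2}
  [10] u=4 | in [-5,5] | out [-5,-5] | ==
  [11] u=0 | in [-5,5] | out [-5,5] | prev [-5,3] | push {3,4}
  [12] u=1 | in [-5,5] | out [-5,5] | ==
  [13] u=2 | in [-5,5] | out [-5,5] | ==
  [14] u=3 | in [-5,5] | out [-5,4] | ==
  [15] u=4 | in [-5,5] | out [-5,-5] | ==

Converged values:
  [0] [-5,5]
  [1] [-5,5]
  [2] [-5,5]
  [3] [-5,4]
  [4] [-5,-5]

[-5,5]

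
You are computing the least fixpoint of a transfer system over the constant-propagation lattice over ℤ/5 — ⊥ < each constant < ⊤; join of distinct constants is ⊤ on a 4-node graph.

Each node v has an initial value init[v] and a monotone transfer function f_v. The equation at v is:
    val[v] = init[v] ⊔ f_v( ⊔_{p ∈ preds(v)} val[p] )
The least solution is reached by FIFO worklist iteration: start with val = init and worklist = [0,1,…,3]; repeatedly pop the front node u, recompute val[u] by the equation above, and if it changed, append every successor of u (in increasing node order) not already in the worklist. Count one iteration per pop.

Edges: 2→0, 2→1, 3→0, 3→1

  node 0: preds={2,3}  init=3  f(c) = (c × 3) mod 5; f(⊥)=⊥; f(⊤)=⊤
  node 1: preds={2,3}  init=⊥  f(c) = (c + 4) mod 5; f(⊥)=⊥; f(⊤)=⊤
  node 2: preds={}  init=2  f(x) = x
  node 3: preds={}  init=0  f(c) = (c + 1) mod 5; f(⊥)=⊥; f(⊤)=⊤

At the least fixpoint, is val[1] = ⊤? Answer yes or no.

yes

Worklist (4 pops):
  #1 pop 0: in=⊤ → ⊤ (was 3); enqueue []
  #2 pop 1: in=⊤ → ⊤ (was ⊥); enqueue []
  #3 pop 2: in=⊥ → 2 (no change)
  #4 pop 3: in=⊥ → 0 (no change)

Fixpoint:
  val[0] = ⊤
  val[1] = ⊤
  val[2] = 2
  val[3] = 0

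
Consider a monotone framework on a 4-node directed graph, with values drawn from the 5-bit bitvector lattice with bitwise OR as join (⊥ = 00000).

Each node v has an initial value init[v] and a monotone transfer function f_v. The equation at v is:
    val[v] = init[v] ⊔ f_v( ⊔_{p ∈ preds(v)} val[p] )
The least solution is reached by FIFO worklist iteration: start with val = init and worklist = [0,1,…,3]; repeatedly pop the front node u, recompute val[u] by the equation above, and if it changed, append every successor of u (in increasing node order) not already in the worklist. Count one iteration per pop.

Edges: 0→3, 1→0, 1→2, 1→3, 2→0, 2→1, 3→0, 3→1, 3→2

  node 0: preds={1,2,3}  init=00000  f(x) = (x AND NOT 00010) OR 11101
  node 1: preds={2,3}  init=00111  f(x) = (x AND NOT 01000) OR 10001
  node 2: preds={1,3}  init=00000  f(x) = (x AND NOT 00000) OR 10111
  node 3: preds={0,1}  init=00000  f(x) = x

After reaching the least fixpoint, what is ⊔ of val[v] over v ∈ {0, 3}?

11111

Trace (9 dequeues):
  [1] u=0 | in 00111 | out 11101 | prev 00000 | push {}
  [2] u=1 | in 00000 | out 10111 | prev 00111 | push {0}
  [3] u=2 | in 10111 | out 10111 | prev 00000 | push {1}
  [4] u=3 | in 11111 | out 11111 | prev 00000 | push {2}
  [5] u=0 | in 11111 | out 11101 | ==
  [6] u=1 | in 11111 | out 10111 | ==
  [7] u=2 | in 11111 | out 11111 | prev 10111 | push {0,1}
  [8] u=0 | in 11111 | out 11101 | ==
  [9] u=1 | in 11111 | out 10111 | ==

Converged values:
  [0] 11101
  [1] 10111
  [2] 11111
  [3] 11111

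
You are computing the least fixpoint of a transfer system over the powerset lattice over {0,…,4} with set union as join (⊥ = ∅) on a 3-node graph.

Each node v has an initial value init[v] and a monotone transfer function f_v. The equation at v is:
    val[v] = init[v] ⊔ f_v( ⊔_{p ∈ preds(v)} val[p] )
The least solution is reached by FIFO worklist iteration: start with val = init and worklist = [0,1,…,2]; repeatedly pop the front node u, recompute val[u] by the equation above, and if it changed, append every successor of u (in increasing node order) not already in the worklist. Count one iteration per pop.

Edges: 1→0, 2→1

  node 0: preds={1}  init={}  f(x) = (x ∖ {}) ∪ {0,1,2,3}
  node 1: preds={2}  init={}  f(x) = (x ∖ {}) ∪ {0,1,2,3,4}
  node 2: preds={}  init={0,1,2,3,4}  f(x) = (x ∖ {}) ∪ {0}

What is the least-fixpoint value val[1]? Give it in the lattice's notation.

{0,1,2,3,4}

Worklist (4 pops):
  #1 pop 0: in={} → {0,1,2,3} (was {}); enqueue []
  #2 pop 1: in={0,1,2,3,4} → {0,1,2,3,4} (was {}); enqueue [0]
  #3 pop 2: in={} → {0,1,2,3,4} (no change)
  #4 pop 0: in={0,1,2,3,4} → {0,1,2,3,4} (was {0,1,2,3}); enqueue []

Fixpoint:
  val[0] = {0,1,2,3,4}
  val[1] = {0,1,2,3,4}
  val[2] = {0,1,2,3,4}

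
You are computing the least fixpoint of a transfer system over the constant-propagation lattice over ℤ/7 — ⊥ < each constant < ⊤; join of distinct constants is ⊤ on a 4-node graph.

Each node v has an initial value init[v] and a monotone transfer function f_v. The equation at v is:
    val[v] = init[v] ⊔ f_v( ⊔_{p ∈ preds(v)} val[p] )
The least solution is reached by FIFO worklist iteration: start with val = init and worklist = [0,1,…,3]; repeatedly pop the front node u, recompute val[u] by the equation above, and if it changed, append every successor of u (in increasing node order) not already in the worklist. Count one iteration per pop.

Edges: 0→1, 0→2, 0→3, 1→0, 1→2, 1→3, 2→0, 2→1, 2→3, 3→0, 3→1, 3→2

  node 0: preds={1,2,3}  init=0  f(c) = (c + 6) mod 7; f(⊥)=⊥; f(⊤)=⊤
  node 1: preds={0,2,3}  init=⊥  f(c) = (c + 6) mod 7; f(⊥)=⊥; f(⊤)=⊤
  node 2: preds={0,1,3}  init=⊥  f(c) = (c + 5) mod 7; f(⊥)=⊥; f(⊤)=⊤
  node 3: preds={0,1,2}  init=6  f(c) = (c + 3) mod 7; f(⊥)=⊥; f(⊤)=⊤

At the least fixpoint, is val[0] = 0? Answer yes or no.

Trace (7 dequeues):
  [1] u=0 | in 6 | out ⊤ | prev 0 | push {}
  [2] u=1 | in ⊤ | out ⊤ | prev ⊥ | push {0}
  [3] u=2 | in ⊤ | out ⊤ | prev ⊥ | push {1}
  [4] u=3 | in ⊤ | out ⊤ | prev 6 | push {2}
  [5] u=0 | in ⊤ | out ⊤ | ==
  [6] u=1 | in ⊤ | out ⊤ | ==
  [7] u=2 | in ⊤ | out ⊤ | ==

Converged values:
  [0] ⊤
  [1] ⊤
  [2] ⊤
  [3] ⊤

no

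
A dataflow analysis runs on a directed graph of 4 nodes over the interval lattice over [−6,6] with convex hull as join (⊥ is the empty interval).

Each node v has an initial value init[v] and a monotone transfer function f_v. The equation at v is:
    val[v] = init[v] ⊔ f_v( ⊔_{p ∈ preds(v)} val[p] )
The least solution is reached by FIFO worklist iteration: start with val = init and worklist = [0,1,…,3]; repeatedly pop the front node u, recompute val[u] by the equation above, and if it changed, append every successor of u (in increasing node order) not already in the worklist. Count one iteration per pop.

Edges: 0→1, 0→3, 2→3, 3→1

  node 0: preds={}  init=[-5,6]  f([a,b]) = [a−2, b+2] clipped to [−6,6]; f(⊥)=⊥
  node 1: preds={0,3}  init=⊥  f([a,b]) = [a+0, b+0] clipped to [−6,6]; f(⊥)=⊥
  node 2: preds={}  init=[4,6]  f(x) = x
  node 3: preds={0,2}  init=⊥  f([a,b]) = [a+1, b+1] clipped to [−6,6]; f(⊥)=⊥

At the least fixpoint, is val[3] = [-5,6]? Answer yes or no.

no

Worklist (5 pops):
  #1 pop 0: in=⊥ → [-5,6] (no change)
  #2 pop 1: in=[-5,6] → [-5,6] (was ⊥); enqueue []
  #3 pop 2: in=⊥ → [4,6] (no change)
  #4 pop 3: in=[-5,6] → [-4,6] (was ⊥); enqueue [1]
  #5 pop 1: in=[-5,6] → [-5,6] (no change)

Fixpoint:
  val[0] = [-5,6]
  val[1] = [-5,6]
  val[2] = [4,6]
  val[3] = [-4,6]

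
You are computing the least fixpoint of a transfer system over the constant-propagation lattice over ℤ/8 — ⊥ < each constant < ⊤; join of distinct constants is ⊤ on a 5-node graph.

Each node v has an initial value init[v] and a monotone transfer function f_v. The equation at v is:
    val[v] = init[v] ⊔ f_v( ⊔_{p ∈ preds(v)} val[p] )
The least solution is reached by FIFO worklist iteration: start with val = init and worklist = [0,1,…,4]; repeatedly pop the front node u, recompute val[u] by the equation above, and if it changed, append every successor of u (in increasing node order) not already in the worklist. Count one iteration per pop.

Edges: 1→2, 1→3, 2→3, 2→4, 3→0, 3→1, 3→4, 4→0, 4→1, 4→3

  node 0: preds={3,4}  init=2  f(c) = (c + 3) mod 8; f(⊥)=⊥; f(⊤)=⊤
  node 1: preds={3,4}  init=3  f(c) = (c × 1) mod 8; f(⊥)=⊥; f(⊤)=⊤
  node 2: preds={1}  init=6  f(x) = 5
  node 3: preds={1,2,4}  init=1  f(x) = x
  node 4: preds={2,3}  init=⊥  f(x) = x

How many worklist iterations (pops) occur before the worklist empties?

8

Worklist (8 pops):
  #1 pop 0: in=1 → ⊤ (was 2); enqueue []
  #2 pop 1: in=1 → ⊤ (was 3); enqueue []
  #3 pop 2: in=⊤ → ⊤ (was 6); enqueue []
  #4 pop 3: in=⊤ → ⊤ (was 1); enqueue [0,1]
  #5 pop 4: in=⊤ → ⊤ (was ⊥); enqueue [3]
  #6 pop 0: in=⊤ → ⊤ (no change)
  #7 pop 1: in=⊤ → ⊤ (no change)
  #8 pop 3: in=⊤ → ⊤ (no change)

Fixpoint:
  val[0] = ⊤
  val[1] = ⊤
  val[2] = ⊤
  val[3] = ⊤
  val[4] = ⊤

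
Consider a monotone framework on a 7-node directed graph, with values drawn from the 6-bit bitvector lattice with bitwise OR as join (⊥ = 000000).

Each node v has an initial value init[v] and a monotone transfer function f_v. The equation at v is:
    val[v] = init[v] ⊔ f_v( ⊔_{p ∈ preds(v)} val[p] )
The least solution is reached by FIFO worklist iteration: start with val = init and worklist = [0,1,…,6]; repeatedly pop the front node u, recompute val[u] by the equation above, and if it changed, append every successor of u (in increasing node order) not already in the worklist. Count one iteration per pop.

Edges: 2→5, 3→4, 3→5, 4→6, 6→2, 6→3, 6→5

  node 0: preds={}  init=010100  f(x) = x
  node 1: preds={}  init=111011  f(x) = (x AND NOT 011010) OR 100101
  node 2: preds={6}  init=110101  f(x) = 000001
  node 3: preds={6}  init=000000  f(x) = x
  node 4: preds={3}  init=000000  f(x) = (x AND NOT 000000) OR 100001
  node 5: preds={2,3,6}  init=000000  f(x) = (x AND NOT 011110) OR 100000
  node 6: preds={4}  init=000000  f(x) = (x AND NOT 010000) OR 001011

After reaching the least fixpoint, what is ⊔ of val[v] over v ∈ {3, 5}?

Trace (12 dequeues):
  [1] u=0 | in 000000 | out 010100 | ==
  [2] u=1 | in 000000 | out 111111 | prev 111011 | push {}
  [3] u=2 | in 000000 | out 110101 | ==
  [4] u=3 | in 000000 | out 000000 | ==
  [5] u=4 | in 000000 | out 100001 | prev 000000 | push {}
  [6] u=5 | in 110101 | out 100001 | prev 000000 | push {}
  [7] u=6 | in 100001 | out 101011 | prev 000000 | push {2,3,5}
  [8] u=2 | in 101011 | out 110101 | ==
  [9] u=3 | in 101011 | out 101011 | prev 000000 | push {4}
  [10] u=5 | in 111111 | out 100001 | ==
  [11] u=4 | in 101011 | out 101011 | prev 100001 | push {6}
  [12] u=6 | in 101011 | out 101011 | ==

Converged values:
  [0] 010100
  [1] 111111
  [2] 110101
  [3] 101011
  [4] 101011
  [5] 100001
  [6] 101011

101011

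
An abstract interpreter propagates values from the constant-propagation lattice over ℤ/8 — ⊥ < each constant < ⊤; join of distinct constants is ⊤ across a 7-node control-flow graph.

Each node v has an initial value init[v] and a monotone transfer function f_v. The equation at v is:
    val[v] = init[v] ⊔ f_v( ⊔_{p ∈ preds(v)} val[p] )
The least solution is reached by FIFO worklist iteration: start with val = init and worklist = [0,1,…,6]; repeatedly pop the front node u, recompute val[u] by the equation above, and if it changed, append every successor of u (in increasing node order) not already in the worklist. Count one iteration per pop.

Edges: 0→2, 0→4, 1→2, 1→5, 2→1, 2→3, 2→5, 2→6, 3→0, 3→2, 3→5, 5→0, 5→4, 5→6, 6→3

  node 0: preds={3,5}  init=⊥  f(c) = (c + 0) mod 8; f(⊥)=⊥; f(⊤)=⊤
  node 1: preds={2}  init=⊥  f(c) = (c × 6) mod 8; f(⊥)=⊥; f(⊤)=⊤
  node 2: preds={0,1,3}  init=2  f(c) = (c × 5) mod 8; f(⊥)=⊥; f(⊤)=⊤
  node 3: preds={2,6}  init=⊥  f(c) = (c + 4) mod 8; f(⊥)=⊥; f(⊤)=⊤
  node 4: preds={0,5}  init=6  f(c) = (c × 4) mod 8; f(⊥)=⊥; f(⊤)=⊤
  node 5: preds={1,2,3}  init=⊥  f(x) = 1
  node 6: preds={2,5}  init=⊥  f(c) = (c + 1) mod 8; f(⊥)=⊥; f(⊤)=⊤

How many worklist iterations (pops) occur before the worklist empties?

13

Worklist (13 pops):
  #1 pop 0: in=⊥ → ⊥ (no change)
  #2 pop 1: in=2 → 4 (was ⊥); enqueue []
  #3 pop 2: in=4 → ⊤ (was 2); enqueue [1]
  #4 pop 3: in=⊤ → ⊤ (was ⊥); enqueue [0,2]
  #5 pop 4: in=⊥ → 6 (no change)
  #6 pop 5: in=⊤ → 1 (was ⊥); enqueue [4]
  #7 pop 6: in=⊤ → ⊤ (was ⊥); enqueue [3]
  #8 pop 1: in=⊤ → ⊤ (was 4); enqueue [5]
  #9 pop 0: in=⊤ → ⊤ (was ⊥); enqueue []
  #10 pop 2: in=⊤ → ⊤ (no change)
  #11 pop 4: in=⊤ → ⊤ (was 6); enqueue []
  #12 pop 3: in=⊤ → ⊤ (no change)
  #13 pop 5: in=⊤ → 1 (no change)

Fixpoint:
  val[0] = ⊤
  val[1] = ⊤
  val[2] = ⊤
  val[3] = ⊤
  val[4] = ⊤
  val[5] = 1
  val[6] = ⊤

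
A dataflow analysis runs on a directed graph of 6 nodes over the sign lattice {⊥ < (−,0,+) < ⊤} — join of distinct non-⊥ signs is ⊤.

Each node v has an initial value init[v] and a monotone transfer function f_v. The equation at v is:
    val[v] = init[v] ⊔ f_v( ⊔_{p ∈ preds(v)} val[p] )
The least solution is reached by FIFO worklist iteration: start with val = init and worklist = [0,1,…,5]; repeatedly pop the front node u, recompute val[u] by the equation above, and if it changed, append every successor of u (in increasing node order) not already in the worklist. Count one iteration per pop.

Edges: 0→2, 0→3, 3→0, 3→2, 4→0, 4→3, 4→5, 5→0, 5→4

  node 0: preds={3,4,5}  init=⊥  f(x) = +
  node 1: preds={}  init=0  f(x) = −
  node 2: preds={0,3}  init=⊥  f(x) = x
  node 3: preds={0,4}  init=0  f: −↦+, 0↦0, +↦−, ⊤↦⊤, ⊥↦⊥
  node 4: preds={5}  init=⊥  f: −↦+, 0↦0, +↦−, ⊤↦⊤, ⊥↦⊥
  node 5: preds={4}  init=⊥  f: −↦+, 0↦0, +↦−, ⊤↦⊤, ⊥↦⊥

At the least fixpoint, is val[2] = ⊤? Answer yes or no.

yes

Iteration log — 8 steps:
  step 1. node 0  ⊔preds=0  new=+  old=⊥  +wl: 
  step 2. node 1  ⊔preds=⊥  new=⊤  old=0  +wl: 
  step 3. node 2  ⊔preds=⊤  new=⊤  old=⊥  +wl: 
  step 4. node 3  ⊔preds=+  new=⊤  old=0  +wl: 0,2
  step 5. node 4  ⊔preds=⊥  new=⊥  stable
  step 6. node 5  ⊔preds=⊥  new=⊥  stable
  step 7. node 0  ⊔preds=⊤  new=+  stable
  step 8. node 2  ⊔preds=⊤  new=⊤  stable

Least fixpoint reached:
  node 0: +
  node 1: ⊤
  node 2: ⊤
  node 3: ⊤
  node 4: ⊥
  node 5: ⊥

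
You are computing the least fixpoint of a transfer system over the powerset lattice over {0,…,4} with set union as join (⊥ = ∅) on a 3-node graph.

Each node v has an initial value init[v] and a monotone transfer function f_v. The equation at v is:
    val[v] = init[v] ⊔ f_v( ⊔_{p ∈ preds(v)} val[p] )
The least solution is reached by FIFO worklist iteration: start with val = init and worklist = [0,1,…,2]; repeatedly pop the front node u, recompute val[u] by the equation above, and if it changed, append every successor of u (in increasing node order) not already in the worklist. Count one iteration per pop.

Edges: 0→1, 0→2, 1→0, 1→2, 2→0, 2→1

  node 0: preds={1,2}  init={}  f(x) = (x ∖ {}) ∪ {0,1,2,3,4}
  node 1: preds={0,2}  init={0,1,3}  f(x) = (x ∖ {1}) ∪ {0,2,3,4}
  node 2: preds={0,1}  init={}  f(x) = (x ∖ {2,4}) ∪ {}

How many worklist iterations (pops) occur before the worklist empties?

Trace (5 dequeues):
  [1] u=0 | in {0,1,3} | out {0,1,2,3,4} | prev {} | push {}
  [2] u=1 | in {0,1,2,3,4} | out {0,1,2,3,4} | prev {0,1,3} | push {0}
  [3] u=2 | in {0,1,2,3,4} | out {0,1,3} | prev {} | push {1}
  [4] u=0 | in {0,1,2,3,4} | out {0,1,2,3,4} | ==
  [5] u=1 | in {0,1,2,3,4} | out {0,1,2,3,4} | ==

Converged values:
  [0] {0,1,2,3,4}
  [1] {0,1,2,3,4}
  [2] {0,1,3}

5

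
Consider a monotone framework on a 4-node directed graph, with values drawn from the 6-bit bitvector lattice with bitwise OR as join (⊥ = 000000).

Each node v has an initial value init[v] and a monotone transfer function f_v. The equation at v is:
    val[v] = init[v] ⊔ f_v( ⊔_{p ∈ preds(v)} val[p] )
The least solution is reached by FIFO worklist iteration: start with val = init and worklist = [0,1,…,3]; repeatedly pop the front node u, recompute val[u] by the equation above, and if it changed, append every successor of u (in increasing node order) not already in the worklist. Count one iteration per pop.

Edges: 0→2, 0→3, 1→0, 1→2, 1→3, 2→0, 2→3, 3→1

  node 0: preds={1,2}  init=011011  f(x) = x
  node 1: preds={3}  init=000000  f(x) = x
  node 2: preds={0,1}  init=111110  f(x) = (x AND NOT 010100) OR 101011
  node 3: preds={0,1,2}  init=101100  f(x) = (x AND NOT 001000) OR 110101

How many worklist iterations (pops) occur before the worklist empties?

9

Worklist (9 pops):
  #1 pop 0: in=111110 → 111111 (was 011011); enqueue []
  #2 pop 1: in=101100 → 101100 (was 000000); enqueue [0]
  #3 pop 2: in=111111 → 111111 (was 111110); enqueue []
  #4 pop 3: in=111111 → 111111 (was 101100); enqueue [1]
  #5 pop 0: in=111111 → 111111 (no change)
  #6 pop 1: in=111111 → 111111 (was 101100); enqueue [0,2,3]
  #7 pop 0: in=111111 → 111111 (no change)
  #8 pop 2: in=111111 → 111111 (no change)
  #9 pop 3: in=111111 → 111111 (no change)

Fixpoint:
  val[0] = 111111
  val[1] = 111111
  val[2] = 111111
  val[3] = 111111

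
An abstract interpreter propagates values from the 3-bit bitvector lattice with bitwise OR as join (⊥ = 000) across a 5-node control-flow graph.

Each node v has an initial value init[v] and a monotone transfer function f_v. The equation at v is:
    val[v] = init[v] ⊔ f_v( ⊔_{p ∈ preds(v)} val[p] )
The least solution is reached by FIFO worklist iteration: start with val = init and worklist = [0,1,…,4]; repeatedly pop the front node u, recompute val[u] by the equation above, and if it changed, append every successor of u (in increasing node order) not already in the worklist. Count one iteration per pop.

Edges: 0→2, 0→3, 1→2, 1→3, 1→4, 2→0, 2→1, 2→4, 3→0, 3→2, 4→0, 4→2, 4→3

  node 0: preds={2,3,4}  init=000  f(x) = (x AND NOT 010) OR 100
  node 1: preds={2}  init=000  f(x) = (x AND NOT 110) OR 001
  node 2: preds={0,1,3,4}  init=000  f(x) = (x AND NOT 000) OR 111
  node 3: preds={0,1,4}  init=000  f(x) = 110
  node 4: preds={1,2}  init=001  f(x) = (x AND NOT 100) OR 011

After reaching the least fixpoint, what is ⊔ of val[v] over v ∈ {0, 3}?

Worklist (9 pops):
  #1 pop 0: in=001 → 101 (was 000); enqueue []
  #2 pop 1: in=000 → 001 (was 000); enqueue []
  #3 pop 2: in=101 → 111 (was 000); enqueue [0,1]
  #4 pop 3: in=101 → 110 (was 000); enqueue [2]
  #5 pop 4: in=111 → 011 (was 001); enqueue [3]
  #6 pop 0: in=111 → 101 (no change)
  #7 pop 1: in=111 → 001 (no change)
  #8 pop 2: in=111 → 111 (no change)
  #9 pop 3: in=111 → 110 (no change)

Fixpoint:
  val[0] = 101
  val[1] = 001
  val[2] = 111
  val[3] = 110
  val[4] = 011

111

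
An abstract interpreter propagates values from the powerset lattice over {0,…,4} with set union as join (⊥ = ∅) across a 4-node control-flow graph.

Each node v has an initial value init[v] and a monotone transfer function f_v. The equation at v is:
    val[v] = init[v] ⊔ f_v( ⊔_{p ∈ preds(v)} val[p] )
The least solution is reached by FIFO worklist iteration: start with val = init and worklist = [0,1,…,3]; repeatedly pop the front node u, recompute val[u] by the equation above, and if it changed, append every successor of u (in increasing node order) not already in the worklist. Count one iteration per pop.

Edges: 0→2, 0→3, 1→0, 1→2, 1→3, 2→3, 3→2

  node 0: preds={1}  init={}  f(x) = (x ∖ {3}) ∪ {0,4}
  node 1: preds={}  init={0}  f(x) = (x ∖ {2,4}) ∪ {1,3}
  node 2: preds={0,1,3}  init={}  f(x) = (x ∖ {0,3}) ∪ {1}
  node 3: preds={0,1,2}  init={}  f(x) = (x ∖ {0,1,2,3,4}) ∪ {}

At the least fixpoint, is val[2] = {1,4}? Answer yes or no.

yes

Worklist (7 pops):
  #1 pop 0: in={0} → {0,4} (was {}); enqueue []
  #2 pop 1: in={} → {0,1,3} (was {0}); enqueue [0]
  #3 pop 2: in={0,1,3,4} → {1,4} (was {}); enqueue []
  #4 pop 3: in={0,1,3,4} → {} (no change)
  #5 pop 0: in={0,1,3} → {0,1,4} (was {0,4}); enqueue [2,3]
  #6 pop 2: in={0,1,3,4} → {1,4} (no change)
  #7 pop 3: in={0,1,3,4} → {} (no change)

Fixpoint:
  val[0] = {0,1,4}
  val[1] = {0,1,3}
  val[2] = {1,4}
  val[3] = {}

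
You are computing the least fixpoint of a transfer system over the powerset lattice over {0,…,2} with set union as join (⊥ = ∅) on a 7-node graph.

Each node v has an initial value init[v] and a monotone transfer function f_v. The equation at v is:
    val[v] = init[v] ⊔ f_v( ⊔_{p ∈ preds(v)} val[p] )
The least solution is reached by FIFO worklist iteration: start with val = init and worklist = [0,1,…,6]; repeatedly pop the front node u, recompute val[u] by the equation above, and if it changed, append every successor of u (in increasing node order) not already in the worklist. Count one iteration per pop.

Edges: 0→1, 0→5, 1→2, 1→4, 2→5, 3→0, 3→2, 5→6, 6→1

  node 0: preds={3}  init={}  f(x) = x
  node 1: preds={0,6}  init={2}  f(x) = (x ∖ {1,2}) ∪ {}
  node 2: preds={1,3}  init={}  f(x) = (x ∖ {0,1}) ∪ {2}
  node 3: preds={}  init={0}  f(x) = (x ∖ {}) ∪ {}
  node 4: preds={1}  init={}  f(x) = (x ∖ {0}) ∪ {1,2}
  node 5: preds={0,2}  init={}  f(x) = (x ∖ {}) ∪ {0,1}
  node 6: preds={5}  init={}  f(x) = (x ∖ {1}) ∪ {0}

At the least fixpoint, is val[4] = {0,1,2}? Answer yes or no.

no

Iteration log — 8 steps:
  step 1. node 0  ⊔preds={0}  new={0}  old={}  +wl: 
  step 2. node 1  ⊔preds={0}  new={0,2}  old={2}  +wl: 
  step 3. node 2  ⊔preds={0,2}  new={2}  old={}  +wl: 
  step 4. node 3  ⊔preds={}  new={0}  stable
  step 5. node 4  ⊔preds={0,2}  new={1,2}  old={}  +wl: 
  step 6. node 5  ⊔preds={0,2}  new={0,1,2}  old={}  +wl: 
  step 7. node 6  ⊔preds={0,1,2}  new={0,2}  old={}  +wl: 1
  step 8. node 1  ⊔preds={0,2}  new={0,2}  stable

Least fixpoint reached:
  node 0: {0}
  node 1: {0,2}
  node 2: {2}
  node 3: {0}
  node 4: {1,2}
  node 5: {0,1,2}
  node 6: {0,2}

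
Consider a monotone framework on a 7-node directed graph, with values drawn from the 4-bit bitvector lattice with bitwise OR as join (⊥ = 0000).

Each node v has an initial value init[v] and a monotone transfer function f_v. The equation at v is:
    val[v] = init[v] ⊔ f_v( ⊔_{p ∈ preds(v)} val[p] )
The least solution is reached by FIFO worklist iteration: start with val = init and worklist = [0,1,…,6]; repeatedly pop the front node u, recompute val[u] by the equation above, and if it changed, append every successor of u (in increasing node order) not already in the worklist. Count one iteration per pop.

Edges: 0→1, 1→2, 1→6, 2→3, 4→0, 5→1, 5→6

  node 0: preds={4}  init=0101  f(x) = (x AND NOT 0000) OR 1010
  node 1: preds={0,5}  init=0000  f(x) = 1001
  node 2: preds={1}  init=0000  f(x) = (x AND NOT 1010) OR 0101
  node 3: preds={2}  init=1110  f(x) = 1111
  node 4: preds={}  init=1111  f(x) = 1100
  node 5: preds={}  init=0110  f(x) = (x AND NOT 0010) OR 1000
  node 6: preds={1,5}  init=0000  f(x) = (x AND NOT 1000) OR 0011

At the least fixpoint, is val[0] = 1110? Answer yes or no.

no

Iteration log — 8 steps:
  step 1. node 0  ⊔preds=1111  new=1111  old=0101  +wl: 
  step 2. node 1  ⊔preds=1111  new=1001  old=0000  +wl: 
  step 3. node 2  ⊔preds=1001  new=0101  old=0000  +wl: 
  step 4. node 3  ⊔preds=0101  new=1111  old=1110  +wl: 
  step 5. node 4  ⊔preds=0000  new=1111  stable
  step 6. node 5  ⊔preds=0000  new=1110  old=0110  +wl: 1
  step 7. node 6  ⊔preds=1111  new=0111  old=0000  +wl: 
  step 8. node 1  ⊔preds=1111  new=1001  stable

Least fixpoint reached:
  node 0: 1111
  node 1: 1001
  node 2: 0101
  node 3: 1111
  node 4: 1111
  node 5: 1110
  node 6: 0111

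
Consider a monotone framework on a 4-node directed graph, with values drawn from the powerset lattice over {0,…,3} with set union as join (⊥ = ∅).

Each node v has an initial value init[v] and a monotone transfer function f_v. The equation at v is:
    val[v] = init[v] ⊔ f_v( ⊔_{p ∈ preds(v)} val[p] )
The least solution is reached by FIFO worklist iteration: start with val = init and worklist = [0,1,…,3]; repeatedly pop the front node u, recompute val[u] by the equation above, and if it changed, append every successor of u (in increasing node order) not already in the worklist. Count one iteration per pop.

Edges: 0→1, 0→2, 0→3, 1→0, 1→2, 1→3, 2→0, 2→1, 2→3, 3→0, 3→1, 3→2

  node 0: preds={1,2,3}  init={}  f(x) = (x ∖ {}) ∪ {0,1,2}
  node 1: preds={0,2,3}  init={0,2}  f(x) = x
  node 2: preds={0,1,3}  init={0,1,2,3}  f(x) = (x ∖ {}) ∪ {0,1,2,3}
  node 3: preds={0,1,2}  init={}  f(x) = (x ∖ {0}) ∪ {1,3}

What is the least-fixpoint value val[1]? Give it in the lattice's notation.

{0,1,2,3}

Iteration log — 7 steps:
  step 1. node 0  ⊔preds={0,1,2,3}  new={0,1,2,3}  old={}  +wl: 
  step 2. node 1  ⊔preds={0,1,2,3}  new={0,1,2,3}  old={0,2}  +wl: 0
  step 3. node 2  ⊔preds={0,1,2,3}  new={0,1,2,3}  stable
  step 4. node 3  ⊔preds={0,1,2,3}  new={1,2,3}  old={}  +wl: 1,2
  step 5. node 0  ⊔preds={0,1,2,3}  new={0,1,2,3}  stable
  step 6. node 1  ⊔preds={0,1,2,3}  new={0,1,2,3}  stable
  step 7. node 2  ⊔preds={0,1,2,3}  new={0,1,2,3}  stable

Least fixpoint reached:
  node 0: {0,1,2,3}
  node 1: {0,1,2,3}
  node 2: {0,1,2,3}
  node 3: {1,2,3}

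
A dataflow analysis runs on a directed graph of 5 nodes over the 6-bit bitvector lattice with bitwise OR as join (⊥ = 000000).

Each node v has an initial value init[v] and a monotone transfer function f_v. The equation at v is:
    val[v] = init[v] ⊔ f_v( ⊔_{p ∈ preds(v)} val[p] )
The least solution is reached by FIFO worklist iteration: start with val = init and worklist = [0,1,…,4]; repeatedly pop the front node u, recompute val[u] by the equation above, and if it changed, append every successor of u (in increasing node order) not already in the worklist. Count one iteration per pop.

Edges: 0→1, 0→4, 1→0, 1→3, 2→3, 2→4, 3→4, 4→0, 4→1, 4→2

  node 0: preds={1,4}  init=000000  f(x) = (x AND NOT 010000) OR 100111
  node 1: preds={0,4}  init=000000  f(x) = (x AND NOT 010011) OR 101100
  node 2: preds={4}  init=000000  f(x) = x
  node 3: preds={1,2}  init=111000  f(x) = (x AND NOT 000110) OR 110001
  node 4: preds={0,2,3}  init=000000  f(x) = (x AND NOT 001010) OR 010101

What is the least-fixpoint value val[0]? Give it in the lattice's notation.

Iteration log — 10 steps:
  step 1. node 0  ⊔preds=000000  new=100111  old=000000  +wl: 
  step 2. node 1  ⊔preds=100111  new=101100  old=000000  +wl: 0
  step 3. node 2  ⊔preds=000000  new=000000  stable
  step 4. node 3  ⊔preds=101100  new=111001  old=111000  +wl: 
  step 5. node 4  ⊔preds=111111  new=110101  old=000000  +wl: 1,2
  step 6. node 0  ⊔preds=111101  new=101111  old=100111  +wl: 4
  step 7. node 1  ⊔preds=111111  new=101100  stable
  step 8. node 2  ⊔preds=110101  new=110101  old=000000  +wl: 3
  step 9. node 4  ⊔preds=111111  new=110101  stable
  step 10. node 3  ⊔preds=111101  new=111001  stable

Least fixpoint reached:
  node 0: 101111
  node 1: 101100
  node 2: 110101
  node 3: 111001
  node 4: 110101

101111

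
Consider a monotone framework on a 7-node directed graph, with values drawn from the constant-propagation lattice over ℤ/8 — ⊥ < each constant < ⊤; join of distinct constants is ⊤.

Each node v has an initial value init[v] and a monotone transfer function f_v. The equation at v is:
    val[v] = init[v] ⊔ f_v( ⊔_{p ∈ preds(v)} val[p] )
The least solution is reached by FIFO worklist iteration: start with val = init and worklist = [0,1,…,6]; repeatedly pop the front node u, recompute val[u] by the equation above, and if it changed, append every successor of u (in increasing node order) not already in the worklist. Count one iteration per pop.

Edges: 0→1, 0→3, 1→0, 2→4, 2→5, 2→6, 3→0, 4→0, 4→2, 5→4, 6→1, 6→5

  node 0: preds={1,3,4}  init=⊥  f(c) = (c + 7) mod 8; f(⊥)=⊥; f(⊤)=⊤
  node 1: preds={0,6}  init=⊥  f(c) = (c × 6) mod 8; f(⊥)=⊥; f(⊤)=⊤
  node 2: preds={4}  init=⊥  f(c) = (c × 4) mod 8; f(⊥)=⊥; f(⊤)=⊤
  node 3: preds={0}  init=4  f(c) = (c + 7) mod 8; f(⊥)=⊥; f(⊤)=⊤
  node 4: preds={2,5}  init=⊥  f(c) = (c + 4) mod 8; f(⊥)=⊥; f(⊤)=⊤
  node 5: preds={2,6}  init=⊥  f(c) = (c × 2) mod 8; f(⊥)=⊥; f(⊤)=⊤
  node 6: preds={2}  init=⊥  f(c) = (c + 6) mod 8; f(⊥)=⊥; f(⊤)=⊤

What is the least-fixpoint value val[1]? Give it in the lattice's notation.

⊤

Iteration log — 11 steps:
  step 1. node 0  ⊔preds=4  new=3  old=⊥  +wl: 
  step 2. node 1  ⊔preds=3  new=2  old=⊥  +wl: 0
  step 3. node 2  ⊔preds=⊥  new=⊥  stable
  step 4. node 3  ⊔preds=3  new=⊤  old=4  +wl: 
  step 5. node 4  ⊔preds=⊥  new=⊥  stable
  step 6. node 5  ⊔preds=⊥  new=⊥  stable
  step 7. node 6  ⊔preds=⊥  new=⊥  stable
  step 8. node 0  ⊔preds=⊤  new=⊤  old=3  +wl: 1,3
  step 9. node 1  ⊔preds=⊤  new=⊤  old=2  +wl: 0
  step 10. node 3  ⊔preds=⊤  new=⊤  stable
  step 11. node 0  ⊔preds=⊤  new=⊤  stable

Least fixpoint reached:
  node 0: ⊤
  node 1: ⊤
  node 2: ⊥
  node 3: ⊤
  node 4: ⊥
  node 5: ⊥
  node 6: ⊥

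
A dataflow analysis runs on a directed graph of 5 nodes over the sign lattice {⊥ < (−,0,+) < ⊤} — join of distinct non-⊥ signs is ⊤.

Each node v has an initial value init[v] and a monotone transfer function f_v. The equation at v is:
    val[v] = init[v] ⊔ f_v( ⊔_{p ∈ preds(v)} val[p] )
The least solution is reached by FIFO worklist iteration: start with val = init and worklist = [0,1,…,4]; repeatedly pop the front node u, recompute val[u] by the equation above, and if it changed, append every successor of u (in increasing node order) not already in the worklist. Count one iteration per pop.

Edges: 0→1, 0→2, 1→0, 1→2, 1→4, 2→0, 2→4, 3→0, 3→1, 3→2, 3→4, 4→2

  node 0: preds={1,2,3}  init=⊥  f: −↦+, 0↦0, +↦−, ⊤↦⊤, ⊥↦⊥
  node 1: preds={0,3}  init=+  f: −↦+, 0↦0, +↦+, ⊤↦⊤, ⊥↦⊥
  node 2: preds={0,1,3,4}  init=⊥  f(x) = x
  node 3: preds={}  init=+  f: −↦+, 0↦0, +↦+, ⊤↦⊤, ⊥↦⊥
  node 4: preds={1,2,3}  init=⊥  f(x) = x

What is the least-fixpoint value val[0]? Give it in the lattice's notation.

⊤

Worklist (8 pops):
  #1 pop 0: in=+ → − (was ⊥); enqueue []
  #2 pop 1: in=⊤ → ⊤ (was +); enqueue [0]
  #3 pop 2: in=⊤ → ⊤ (was ⊥); enqueue []
  #4 pop 3: in=⊥ → + (no change)
  #5 pop 4: in=⊤ → ⊤ (was ⊥); enqueue [2]
  #6 pop 0: in=⊤ → ⊤ (was −); enqueue [1]
  #7 pop 2: in=⊤ → ⊤ (no change)
  #8 pop 1: in=⊤ → ⊤ (no change)

Fixpoint:
  val[0] = ⊤
  val[1] = ⊤
  val[2] = ⊤
  val[3] = +
  val[4] = ⊤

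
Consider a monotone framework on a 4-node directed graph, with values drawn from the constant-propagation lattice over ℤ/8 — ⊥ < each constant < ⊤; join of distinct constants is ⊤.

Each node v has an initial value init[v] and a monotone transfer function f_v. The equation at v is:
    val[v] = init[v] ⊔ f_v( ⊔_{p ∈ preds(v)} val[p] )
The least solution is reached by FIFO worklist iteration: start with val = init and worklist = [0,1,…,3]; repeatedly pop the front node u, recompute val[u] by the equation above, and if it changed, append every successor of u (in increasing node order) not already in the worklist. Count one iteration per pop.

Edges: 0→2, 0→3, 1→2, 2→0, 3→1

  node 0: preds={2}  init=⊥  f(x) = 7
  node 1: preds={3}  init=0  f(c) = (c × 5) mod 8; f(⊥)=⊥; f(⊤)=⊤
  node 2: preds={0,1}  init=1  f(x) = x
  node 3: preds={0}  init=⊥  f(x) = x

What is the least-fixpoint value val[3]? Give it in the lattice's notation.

Trace (7 dequeues):
  [1] u=0 | in 1 | out 7 | prev ⊥ | push {}
  [2] u=1 | in ⊥ | out 0 | ==
  [3] u=2 | in ⊤ | out ⊤ | prev 1 | push {0}
  [4] u=3 | in 7 | out 7 | prev ⊥ | push {1}
  [5] u=0 | in ⊤ | out 7 | ==
  [6] u=1 | in 7 | out ⊤ | prev 0 | push {2}
  [7] u=2 | in ⊤ | out ⊤ | ==

Converged values:
  [0] 7
  [1] ⊤
  [2] ⊤
  [3] 7

7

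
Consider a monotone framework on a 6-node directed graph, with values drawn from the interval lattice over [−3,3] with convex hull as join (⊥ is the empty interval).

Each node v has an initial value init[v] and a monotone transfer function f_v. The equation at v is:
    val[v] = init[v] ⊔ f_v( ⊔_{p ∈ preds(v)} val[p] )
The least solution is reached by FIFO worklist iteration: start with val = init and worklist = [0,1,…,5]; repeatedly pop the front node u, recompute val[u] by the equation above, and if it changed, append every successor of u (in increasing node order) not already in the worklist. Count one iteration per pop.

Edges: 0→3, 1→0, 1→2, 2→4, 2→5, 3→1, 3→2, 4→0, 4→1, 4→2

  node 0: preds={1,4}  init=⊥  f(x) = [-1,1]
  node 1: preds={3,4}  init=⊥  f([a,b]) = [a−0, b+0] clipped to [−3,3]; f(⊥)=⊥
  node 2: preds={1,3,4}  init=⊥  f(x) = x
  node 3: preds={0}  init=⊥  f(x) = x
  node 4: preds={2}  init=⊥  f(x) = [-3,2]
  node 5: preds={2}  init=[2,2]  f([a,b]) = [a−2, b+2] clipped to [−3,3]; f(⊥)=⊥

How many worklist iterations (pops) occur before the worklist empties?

Iteration log — 11 steps:
  step 1. node 0  ⊔preds=⊥  new=[-1,1]  old=⊥  +wl: 
  step 2. node 1  ⊔preds=⊥  new=⊥  stable
  step 3. node 2  ⊔preds=⊥  new=⊥  stable
  step 4. node 3  ⊔preds=[-1,1]  new=[-1,1]  old=⊥  +wl: 1,2
  step 5. node 4  ⊔preds=⊥  new=[-3,2]  old=⊥  +wl: 0
  step 6. node 5  ⊔preds=⊥  new=[2,2]  stable
  step 7. node 1  ⊔preds=[-3,2]  new=[-3,2]  old=⊥  +wl: 
  step 8. node 2  ⊔preds=[-3,2]  new=[-3,2]  old=⊥  +wl: 4,5
  step 9. node 0  ⊔preds=[-3,2]  new=[-1,1]  stable
  step 10. node 4  ⊔preds=[-3,2]  new=[-3,2]  stable
  step 11. node 5  ⊔preds=[-3,2]  new=[-3,3]  old=[2,2]  +wl: 

Least fixpoint reached:
  node 0: [-1,1]
  node 1: [-3,2]
  node 2: [-3,2]
  node 3: [-1,1]
  node 4: [-3,2]
  node 5: [-3,3]

11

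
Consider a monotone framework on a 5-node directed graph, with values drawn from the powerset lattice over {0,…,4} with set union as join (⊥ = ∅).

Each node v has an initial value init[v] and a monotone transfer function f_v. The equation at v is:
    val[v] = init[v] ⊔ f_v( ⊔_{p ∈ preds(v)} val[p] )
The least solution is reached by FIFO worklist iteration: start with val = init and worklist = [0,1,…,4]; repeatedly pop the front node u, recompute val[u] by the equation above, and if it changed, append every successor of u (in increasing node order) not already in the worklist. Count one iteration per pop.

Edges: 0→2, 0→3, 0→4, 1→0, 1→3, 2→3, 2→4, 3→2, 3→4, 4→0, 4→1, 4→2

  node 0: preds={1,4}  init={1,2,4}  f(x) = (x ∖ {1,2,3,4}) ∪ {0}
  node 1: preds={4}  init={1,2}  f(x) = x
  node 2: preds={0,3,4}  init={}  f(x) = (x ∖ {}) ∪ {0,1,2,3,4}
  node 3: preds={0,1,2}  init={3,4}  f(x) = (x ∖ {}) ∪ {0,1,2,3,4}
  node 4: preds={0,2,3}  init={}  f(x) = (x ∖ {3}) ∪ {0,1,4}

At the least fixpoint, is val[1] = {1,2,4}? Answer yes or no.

no

Iteration log — 10 steps:
  step 1. node 0  ⊔preds={1,2}  new={0,1,2,4}  old={1,2,4}  +wl: 
  step 2. node 1  ⊔preds={}  new={1,2}  stable
  step 3. node 2  ⊔preds={0,1,2,3,4}  new={0,1,2,3,4}  old={}  +wl: 
  step 4. node 3  ⊔preds={0,1,2,3,4}  new={0,1,2,3,4}  old={3,4}  +wl: 2
  step 5. node 4  ⊔preds={0,1,2,3,4}  new={0,1,2,4}  old={}  +wl: 0,1
  step 6. node 2  ⊔preds={0,1,2,3,4}  new={0,1,2,3,4}  stable
  step 7. node 0  ⊔preds={0,1,2,4}  new={0,1,2,4}  stable
  step 8. node 1  ⊔preds={0,1,2,4}  new={0,1,2,4}  old={1,2}  +wl: 0,3
  step 9. node 0  ⊔preds={0,1,2,4}  new={0,1,2,4}  stable
  step 10. node 3  ⊔preds={0,1,2,3,4}  new={0,1,2,3,4}  stable

Least fixpoint reached:
  node 0: {0,1,2,4}
  node 1: {0,1,2,4}
  node 2: {0,1,2,3,4}
  node 3: {0,1,2,3,4}
  node 4: {0,1,2,4}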